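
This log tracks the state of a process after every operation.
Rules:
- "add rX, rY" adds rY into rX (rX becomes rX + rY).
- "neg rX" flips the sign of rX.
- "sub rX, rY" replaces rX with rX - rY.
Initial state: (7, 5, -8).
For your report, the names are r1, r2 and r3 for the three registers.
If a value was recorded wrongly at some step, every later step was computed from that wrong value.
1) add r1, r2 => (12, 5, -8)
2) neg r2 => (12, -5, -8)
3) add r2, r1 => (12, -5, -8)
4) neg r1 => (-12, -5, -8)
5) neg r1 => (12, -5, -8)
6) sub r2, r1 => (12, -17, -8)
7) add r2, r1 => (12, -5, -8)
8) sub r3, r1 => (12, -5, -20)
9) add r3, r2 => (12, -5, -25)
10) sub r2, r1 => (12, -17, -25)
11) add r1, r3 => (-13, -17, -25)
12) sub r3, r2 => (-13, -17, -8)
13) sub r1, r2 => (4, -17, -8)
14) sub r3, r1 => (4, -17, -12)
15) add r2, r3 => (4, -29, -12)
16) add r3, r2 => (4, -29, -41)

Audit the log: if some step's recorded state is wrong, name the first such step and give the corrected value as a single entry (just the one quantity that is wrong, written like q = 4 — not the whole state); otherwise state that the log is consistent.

Recomputing the run from the initial state:
step 1: r1 = 12, r2 = 5, r3 = -8
step 2: r1 = 12, r2 = -5, r3 = -8
step 3: r1 = 12, r2 = 7, r3 = -8
step 4: r1 = -12, r2 = 7, r3 = -8
step 5: r1 = 12, r2 = 7, r3 = -8
step 6: r1 = 12, r2 = -5, r3 = -8
step 7: r1 = 12, r2 = 7, r3 = -8
step 8: r1 = 12, r2 = 7, r3 = -20
step 9: r1 = 12, r2 = 7, r3 = -13
step 10: r1 = 12, r2 = -5, r3 = -13
step 11: r1 = -1, r2 = -5, r3 = -13
step 12: r1 = -1, r2 = -5, r3 = -8
step 13: r1 = 4, r2 = -5, r3 = -8
step 14: r1 = 4, r2 = -5, r3 = -12
step 15: r1 = 4, r2 = -17, r3 = -12
step 16: r1 = 4, r2 = -17, r3 = -29
The first disagreement with the log is at step 3, where the value should be r2 = 7.

step 3, r2 = 7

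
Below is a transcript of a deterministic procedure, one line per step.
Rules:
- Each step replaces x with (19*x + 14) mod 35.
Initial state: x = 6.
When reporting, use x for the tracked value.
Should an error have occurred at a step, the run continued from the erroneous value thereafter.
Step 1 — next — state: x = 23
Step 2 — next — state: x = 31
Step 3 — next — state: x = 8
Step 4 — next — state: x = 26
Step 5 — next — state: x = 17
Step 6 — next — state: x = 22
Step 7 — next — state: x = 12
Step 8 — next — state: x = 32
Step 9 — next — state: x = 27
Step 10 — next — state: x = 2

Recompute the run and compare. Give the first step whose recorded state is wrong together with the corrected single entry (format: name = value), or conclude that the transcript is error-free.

Recomputing the run from the initial state:
step 1: x = 23
step 2: x = 31
step 3: x = 8
step 4: x = 26
step 5: x = 18
step 6: x = 6
step 7: x = 23
step 8: x = 31
step 9: x = 8
step 10: x = 26
The first disagreement with the transcript is at step 5, where the value should be x = 18.

step 5, x = 18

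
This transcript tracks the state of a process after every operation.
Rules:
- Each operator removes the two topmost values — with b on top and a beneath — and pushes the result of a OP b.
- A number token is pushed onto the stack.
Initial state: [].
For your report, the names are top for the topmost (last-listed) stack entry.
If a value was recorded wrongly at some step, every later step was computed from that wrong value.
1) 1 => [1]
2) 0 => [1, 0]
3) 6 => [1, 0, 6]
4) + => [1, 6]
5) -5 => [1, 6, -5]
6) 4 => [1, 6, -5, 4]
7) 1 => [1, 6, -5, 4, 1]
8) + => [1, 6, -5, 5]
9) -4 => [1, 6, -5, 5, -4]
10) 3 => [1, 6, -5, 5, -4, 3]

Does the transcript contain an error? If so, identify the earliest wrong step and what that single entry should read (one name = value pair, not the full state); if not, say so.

no error

Recomputing the run from the initial state:
step 1: [1]
step 2: [1, 0]
step 3: [1, 0, 6]
step 4: [1, 6]
step 5: [1, 6, -5]
step 6: [1, 6, -5, 4]
step 7: [1, 6, -5, 4, 1]
step 8: [1, 6, -5, 5]
step 9: [1, 6, -5, 5, -4]
step 10: [1, 6, -5, 5, -4, 3]
This matches the transcript at every step.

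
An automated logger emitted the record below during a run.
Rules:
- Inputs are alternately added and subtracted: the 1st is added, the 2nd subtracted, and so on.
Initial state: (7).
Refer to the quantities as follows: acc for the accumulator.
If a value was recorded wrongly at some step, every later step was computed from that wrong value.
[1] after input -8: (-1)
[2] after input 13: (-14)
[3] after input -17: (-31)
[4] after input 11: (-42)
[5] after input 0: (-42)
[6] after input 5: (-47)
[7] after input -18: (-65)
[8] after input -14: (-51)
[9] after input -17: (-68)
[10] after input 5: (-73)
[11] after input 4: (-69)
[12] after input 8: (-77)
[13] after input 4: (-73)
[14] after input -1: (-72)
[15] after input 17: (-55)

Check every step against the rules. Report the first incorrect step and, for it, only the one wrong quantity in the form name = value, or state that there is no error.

no error

step 1: acc = 7 + -8 = -1 -> same as recorded
step 2: acc = -1 - 13 = -14 -> same as recorded
step 3: acc = -14 + -17 = -31 -> in agreement
step 4: acc = -31 - 11 = -42 -> checks out
step 5: acc = -42 + 0 = -42 -> consistent with the record
step 6: acc = -42 - 5 = -47 -> confirmed correct
step 7: acc = -47 + -18 = -65 -> consistent with the record
step 8: acc = -65 - -14 = -51 -> agrees with the record
step 9: acc = -51 + -17 = -68 -> exactly as logged
step 10: acc = -68 - 5 = -73 -> in agreement
step 11: acc = -73 + 4 = -69 -> verified
step 12: acc = -69 - 8 = -77 -> exactly as logged
step 13: acc = -77 + 4 = -73 -> verified
step 14: acc = -73 - -1 = -72 -> in agreement
step 15: acc = -72 + 17 = -55 -> checks out
The whole run recomputes cleanly — no discrepancies.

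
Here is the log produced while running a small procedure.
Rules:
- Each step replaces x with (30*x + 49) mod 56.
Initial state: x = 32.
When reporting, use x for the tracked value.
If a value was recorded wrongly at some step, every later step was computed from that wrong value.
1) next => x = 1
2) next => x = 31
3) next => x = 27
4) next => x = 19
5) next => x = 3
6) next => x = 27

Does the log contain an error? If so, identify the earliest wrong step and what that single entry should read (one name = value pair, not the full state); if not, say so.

Step 1: x = (30*32 + 49) mod 56 = 1 — matches.
Step 2: x = (30*1 + 49) mod 56 = 23 — the log disagrees here.
That makes step 2 the first incorrect line — x = 23 is what it should show.

step 2, x = 23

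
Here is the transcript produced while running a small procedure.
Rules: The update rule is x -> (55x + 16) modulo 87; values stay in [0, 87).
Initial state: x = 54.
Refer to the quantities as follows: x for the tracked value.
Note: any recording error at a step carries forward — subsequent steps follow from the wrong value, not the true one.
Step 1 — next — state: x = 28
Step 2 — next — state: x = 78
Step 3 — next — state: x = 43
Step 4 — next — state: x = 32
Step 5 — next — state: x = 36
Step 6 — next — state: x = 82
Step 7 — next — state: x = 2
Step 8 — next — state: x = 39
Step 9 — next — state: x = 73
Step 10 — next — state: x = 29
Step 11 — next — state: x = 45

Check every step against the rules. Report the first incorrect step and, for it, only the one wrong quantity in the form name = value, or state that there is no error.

step 1: x = (55*54 + 16) mod 87 = 28 -> confirmed correct
step 2: x = (55*28 + 16) mod 87 = 77 -> the entry is off here
That makes step 2 the first incorrect line — x = 77 is what it should show.

step 2, x = 77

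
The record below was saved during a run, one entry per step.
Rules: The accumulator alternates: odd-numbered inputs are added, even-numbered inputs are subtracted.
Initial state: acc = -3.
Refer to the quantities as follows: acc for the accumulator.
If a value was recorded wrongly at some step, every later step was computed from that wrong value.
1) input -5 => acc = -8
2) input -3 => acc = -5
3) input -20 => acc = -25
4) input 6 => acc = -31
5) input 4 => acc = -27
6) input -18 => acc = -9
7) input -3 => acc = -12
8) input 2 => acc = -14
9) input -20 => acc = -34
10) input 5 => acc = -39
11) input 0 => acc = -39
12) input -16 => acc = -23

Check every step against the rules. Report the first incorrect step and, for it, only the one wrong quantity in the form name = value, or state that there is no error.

Step 1: acc = -3 + -5 = -8 — agrees with the record.
Step 2: acc = -8 - -3 = -5 — matches.
Step 3: acc = -5 + -20 = -25 — matches.
Step 4: acc = -25 - 6 = -31 — matches.
Step 5: acc = -31 + 4 = -27 — in agreement.
Step 6: acc = -27 - -18 = -9 — in agreement.
Step 7: acc = -9 + -3 = -12 — matches.
Step 8: acc = -12 - 2 = -14 — verified.
Step 9: acc = -14 + -20 = -34 — agrees with the record.
Step 10: acc = -34 - 5 = -39 — consistent with the record.
Step 11: acc = -39 + 0 = -39 — matches.
Step 12: acc = -39 - -16 = -23 — agrees with the record.
No step deviates from the rules.

no error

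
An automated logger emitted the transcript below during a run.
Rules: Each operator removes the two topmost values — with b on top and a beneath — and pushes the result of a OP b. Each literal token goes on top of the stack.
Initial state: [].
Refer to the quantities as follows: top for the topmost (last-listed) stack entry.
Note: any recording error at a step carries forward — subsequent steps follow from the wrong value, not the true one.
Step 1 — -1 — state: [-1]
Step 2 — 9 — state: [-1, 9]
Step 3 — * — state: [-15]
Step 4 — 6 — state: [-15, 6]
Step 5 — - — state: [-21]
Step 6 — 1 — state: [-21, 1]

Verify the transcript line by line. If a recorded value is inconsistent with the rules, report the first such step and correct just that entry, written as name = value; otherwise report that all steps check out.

step 3, top = -9

Recomputing the run from the initial state:
step 1: [-1]
step 2: [-1, 9]
step 3: [-9]
step 4: [-9, 6]
step 5: [-15]
step 6: [-15, 1]
The first disagreement with the transcript is at step 3, where the value should be top = -9.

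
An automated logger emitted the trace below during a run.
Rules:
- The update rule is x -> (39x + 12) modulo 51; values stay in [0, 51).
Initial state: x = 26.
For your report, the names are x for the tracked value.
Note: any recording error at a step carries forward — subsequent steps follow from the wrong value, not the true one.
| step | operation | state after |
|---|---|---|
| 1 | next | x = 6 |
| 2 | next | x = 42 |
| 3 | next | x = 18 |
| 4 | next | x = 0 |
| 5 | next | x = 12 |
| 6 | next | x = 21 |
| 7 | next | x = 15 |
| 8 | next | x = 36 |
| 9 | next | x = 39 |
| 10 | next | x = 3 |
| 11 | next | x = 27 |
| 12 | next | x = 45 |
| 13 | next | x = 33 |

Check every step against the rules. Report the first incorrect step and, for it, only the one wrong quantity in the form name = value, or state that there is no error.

Step 1: x = (39*26 + 12) mod 51 = 6 — consistent with the trace.
Step 2: x = (39*6 + 12) mod 51 = 42 — same as recorded.
Step 3: x = (39*42 + 12) mod 51 = 18 — same as recorded.
Step 4: x = (39*18 + 12) mod 51 = 0 — exactly as logged.
Step 5: x = (39*0 + 12) mod 51 = 12 — in agreement.
Step 6: x = (39*12 + 12) mod 51 = 21 — checks out.
Step 7: x = (39*21 + 12) mod 51 = 15 — checks out.
Step 8: x = (39*15 + 12) mod 51 = 36 — confirmed correct.
Step 9: x = (39*36 + 12) mod 51 = 39 — checks out.
Step 10: x = (39*39 + 12) mod 51 = 3 — matches.
Step 11: x = (39*3 + 12) mod 51 = 27 — confirmed correct.
Step 12: x = (39*27 + 12) mod 51 = 45 — no discrepancy.
Step 13: x = (39*45 + 12) mod 51 = 33 — checks out.
The whole run recomputes cleanly — no discrepancies.

no error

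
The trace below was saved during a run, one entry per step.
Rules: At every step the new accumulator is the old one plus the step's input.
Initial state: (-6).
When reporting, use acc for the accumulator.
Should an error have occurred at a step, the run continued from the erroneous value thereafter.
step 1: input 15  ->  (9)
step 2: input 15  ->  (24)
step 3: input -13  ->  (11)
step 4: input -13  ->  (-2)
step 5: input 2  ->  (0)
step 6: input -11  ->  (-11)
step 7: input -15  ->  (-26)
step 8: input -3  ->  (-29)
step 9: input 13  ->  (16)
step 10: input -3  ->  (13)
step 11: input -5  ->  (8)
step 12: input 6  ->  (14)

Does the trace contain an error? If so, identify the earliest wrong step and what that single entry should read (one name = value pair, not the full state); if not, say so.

Step 1: acc = -6 + 15 = 9 — checks out.
Step 2: acc = 9 + 15 = 24 — checks out.
Step 3: acc = 24 + -13 = 11 — matches.
Step 4: acc = 11 + -13 = -2 — confirmed correct.
Step 5: acc = -2 + 2 = 0 — confirmed correct.
Step 6: acc = 0 + -11 = -11 — in agreement.
Step 7: acc = -11 + -15 = -26 — exactly as logged.
Step 8: acc = -26 + -3 = -29 — verified.
Step 9: acc = -29 + 13 = -16 — the recorded entry deviates here.
First deviation found at step 9; the corrected entry is acc = -16.

step 9, acc = -16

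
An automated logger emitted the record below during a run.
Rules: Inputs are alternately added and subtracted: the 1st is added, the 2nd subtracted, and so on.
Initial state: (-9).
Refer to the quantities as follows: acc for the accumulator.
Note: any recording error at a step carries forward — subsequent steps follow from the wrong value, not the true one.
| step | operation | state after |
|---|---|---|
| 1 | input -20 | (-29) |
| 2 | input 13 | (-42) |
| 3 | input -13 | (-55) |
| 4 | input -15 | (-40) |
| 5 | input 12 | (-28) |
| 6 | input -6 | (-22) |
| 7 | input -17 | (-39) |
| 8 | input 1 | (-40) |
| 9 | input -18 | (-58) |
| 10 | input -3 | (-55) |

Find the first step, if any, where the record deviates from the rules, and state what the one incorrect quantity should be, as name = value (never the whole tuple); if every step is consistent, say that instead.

step 1: acc = -9 + -20 = -29 -> matches
step 2: acc = -29 - 13 = -42 -> agrees with the record
step 3: acc = -42 + -13 = -55 -> agrees with the record
step 4: acc = -55 - -15 = -40 -> consistent with the record
step 5: acc = -40 + 12 = -28 -> exactly as logged
step 6: acc = -28 - -6 = -22 -> verified
step 7: acc = -22 + -17 = -39 -> consistent with the record
step 8: acc = -39 - 1 = -40 -> same as recorded
step 9: acc = -40 + -18 = -58 -> verified
step 10: acc = -58 - -3 = -55 -> consistent with the record
Nothing is out of place; the run is error-free.

no error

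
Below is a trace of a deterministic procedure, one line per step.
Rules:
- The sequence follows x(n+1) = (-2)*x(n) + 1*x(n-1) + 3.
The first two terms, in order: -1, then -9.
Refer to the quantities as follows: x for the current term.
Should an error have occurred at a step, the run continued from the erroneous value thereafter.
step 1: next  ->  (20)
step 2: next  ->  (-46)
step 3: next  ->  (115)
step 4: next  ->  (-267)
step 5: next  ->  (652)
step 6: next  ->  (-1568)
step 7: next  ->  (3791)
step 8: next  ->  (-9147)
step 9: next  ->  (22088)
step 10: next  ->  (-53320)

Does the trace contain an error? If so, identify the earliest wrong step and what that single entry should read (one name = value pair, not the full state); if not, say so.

step 1: x = -2*(-9) + (1)*(-1) + (3) = 20 -> exactly as logged
step 2: x = -2*(20) + (1)*(-9) + (3) = -46 -> no discrepancy
step 3: x = -2*(-46) + (1)*(20) + (3) = 115 -> checks out
step 4: x = -2*(115) + (1)*(-46) + (3) = -273 -> the recorded entry deviates here
The audit stops at step 4: the recorded entry is wrong and should be x = -273.

step 4, x = -273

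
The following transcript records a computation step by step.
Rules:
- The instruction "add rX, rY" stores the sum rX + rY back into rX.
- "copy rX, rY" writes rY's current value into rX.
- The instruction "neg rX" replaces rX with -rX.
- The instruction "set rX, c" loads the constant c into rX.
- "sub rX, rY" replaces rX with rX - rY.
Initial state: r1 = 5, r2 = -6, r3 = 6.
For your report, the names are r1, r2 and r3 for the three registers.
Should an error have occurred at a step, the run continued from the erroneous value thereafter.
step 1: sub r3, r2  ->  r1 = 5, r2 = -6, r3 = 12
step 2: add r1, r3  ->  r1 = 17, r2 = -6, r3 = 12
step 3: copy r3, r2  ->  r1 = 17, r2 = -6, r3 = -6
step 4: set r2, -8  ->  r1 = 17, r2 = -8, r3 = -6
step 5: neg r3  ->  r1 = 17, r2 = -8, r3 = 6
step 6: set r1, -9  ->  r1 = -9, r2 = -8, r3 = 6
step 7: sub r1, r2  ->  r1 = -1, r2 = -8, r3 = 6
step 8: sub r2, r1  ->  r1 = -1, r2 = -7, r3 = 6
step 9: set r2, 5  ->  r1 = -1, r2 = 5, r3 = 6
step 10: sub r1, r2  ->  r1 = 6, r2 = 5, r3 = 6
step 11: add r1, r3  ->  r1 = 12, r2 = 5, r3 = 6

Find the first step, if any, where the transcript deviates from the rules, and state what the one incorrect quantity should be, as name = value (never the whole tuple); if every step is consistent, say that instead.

Recomputing the run from the initial state:
step 1: r1 = 5, r2 = -6, r3 = 12
step 2: r1 = 17, r2 = -6, r3 = 12
step 3: r1 = 17, r2 = -6, r3 = -6
step 4: r1 = 17, r2 = -8, r3 = -6
step 5: r1 = 17, r2 = -8, r3 = 6
step 6: r1 = -9, r2 = -8, r3 = 6
step 7: r1 = -1, r2 = -8, r3 = 6
step 8: r1 = -1, r2 = -7, r3 = 6
step 9: r1 = -1, r2 = 5, r3 = 6
step 10: r1 = -6, r2 = 5, r3 = 6
step 11: r1 = 0, r2 = 5, r3 = 6
The first disagreement with the transcript is at step 10, where the value should be r1 = -6.

step 10, r1 = -6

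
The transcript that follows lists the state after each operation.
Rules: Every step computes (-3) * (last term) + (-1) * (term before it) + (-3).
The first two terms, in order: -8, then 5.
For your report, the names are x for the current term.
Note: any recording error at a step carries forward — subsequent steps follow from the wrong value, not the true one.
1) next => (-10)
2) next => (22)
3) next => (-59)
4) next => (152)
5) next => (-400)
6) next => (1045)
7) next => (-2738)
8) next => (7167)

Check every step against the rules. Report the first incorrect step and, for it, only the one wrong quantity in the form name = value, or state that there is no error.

step 1: x = -3*(5) + (-1)*(-8) + (-3) = -10 -> agrees with the transcript
step 2: x = -3*(-10) + (-1)*(5) + (-3) = 22 -> consistent with the transcript
step 3: x = -3*(22) + (-1)*(-10) + (-3) = -59 -> checks out
step 4: x = -3*(-59) + (-1)*(22) + (-3) = 152 -> in agreement
step 5: x = -3*(152) + (-1)*(-59) + (-3) = -400 -> checks out
step 6: x = -3*(-400) + (-1)*(152) + (-3) = 1045 -> in agreement
step 7: x = -3*(1045) + (-1)*(-400) + (-3) = -2738 -> agrees with the transcript
step 8: x = -3*(-2738) + (-1)*(1045) + (-3) = 7166 -> the transcript has a different value
Conclusion: step 8 carries the first error; the entry should be x = 7166.

step 8, x = 7166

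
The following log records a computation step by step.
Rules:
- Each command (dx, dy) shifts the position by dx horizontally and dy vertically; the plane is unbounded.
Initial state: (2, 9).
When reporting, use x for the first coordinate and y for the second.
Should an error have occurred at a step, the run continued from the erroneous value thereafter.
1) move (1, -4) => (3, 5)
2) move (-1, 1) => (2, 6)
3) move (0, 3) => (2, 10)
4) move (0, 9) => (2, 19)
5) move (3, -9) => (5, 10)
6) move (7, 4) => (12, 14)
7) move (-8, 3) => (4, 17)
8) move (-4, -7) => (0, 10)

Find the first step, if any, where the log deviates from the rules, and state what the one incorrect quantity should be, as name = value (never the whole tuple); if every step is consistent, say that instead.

Recomputing the run from the initial state:
step 1: x = 3, y = 5
step 2: x = 2, y = 6
step 3: x = 2, y = 9
step 4: x = 2, y = 18
step 5: x = 5, y = 9
step 6: x = 12, y = 13
step 7: x = 4, y = 16
step 8: x = 0, y = 9
The first disagreement with the log is at step 3, where the value should be y = 9.

step 3, y = 9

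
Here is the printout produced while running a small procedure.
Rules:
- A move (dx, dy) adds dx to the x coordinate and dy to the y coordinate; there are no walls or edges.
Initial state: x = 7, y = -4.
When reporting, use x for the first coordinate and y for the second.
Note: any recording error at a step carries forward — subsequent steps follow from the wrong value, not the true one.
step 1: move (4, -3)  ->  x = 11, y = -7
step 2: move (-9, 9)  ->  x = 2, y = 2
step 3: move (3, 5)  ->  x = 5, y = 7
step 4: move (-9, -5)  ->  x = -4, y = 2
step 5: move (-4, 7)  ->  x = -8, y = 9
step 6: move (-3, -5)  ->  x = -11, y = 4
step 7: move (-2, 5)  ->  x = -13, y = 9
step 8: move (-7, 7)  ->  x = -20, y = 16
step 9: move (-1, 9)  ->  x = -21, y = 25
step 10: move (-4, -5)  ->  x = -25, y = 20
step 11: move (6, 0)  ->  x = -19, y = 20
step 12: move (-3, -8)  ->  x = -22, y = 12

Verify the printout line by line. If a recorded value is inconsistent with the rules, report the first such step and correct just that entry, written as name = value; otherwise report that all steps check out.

Recomputing the run from the initial state:
step 1: x = 11, y = -7
step 2: x = 2, y = 2
step 3: x = 5, y = 7
step 4: x = -4, y = 2
step 5: x = -8, y = 9
step 6: x = -11, y = 4
step 7: x = -13, y = 9
step 8: x = -20, y = 16
step 9: x = -21, y = 25
step 10: x = -25, y = 20
step 11: x = -19, y = 20
step 12: x = -22, y = 12
This matches the printout at every step.

no error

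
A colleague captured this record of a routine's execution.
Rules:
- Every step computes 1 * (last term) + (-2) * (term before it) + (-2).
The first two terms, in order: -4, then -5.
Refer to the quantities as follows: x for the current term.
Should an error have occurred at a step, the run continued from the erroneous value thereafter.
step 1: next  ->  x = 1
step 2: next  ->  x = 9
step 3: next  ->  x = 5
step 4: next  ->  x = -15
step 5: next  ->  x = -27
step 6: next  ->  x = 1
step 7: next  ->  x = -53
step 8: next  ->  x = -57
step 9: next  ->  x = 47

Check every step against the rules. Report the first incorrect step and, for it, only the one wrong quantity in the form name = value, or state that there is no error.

step 7, x = 53

step 1: x = 1*(-5) + (-2)*(-4) + (-2) = 1 -> same as recorded
step 2: x = 1*(1) + (-2)*(-5) + (-2) = 9 -> agrees with the record
step 3: x = 1*(9) + (-2)*(1) + (-2) = 5 -> in agreement
step 4: x = 1*(5) + (-2)*(9) + (-2) = -15 -> in agreement
step 5: x = 1*(-15) + (-2)*(5) + (-2) = -27 -> confirmed correct
step 6: x = 1*(-27) + (-2)*(-15) + (-2) = 1 -> confirmed correct
step 7: x = 1*(1) + (-2)*(-27) + (-2) = 53 -> a discrepancy with the record
So the first discrepancy is step 7, where the right value is x = 53.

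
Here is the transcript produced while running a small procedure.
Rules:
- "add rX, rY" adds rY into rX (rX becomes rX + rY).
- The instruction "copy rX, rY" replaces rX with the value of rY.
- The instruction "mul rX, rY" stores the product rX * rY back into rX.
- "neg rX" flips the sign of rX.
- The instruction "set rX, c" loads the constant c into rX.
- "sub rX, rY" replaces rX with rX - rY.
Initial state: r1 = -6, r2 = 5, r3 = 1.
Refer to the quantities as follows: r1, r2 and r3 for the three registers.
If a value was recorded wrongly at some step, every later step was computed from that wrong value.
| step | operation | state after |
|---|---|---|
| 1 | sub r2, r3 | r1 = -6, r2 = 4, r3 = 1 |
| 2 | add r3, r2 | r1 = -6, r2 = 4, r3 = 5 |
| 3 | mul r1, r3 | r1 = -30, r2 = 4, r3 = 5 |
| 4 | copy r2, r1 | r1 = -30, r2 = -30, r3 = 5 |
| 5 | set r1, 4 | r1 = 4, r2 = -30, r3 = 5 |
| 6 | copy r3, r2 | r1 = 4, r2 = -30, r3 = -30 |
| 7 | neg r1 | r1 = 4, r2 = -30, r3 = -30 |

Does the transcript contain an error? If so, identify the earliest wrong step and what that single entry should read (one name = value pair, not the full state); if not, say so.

step 7, r1 = -4

Recomputing the run from the initial state:
step 1: r1 = -6, r2 = 4, r3 = 1
step 2: r1 = -6, r2 = 4, r3 = 5
step 3: r1 = -30, r2 = 4, r3 = 5
step 4: r1 = -30, r2 = -30, r3 = 5
step 5: r1 = 4, r2 = -30, r3 = 5
step 6: r1 = 4, r2 = -30, r3 = -30
step 7: r1 = -4, r2 = -30, r3 = -30
The first disagreement with the transcript is at step 7, where the value should be r1 = -4.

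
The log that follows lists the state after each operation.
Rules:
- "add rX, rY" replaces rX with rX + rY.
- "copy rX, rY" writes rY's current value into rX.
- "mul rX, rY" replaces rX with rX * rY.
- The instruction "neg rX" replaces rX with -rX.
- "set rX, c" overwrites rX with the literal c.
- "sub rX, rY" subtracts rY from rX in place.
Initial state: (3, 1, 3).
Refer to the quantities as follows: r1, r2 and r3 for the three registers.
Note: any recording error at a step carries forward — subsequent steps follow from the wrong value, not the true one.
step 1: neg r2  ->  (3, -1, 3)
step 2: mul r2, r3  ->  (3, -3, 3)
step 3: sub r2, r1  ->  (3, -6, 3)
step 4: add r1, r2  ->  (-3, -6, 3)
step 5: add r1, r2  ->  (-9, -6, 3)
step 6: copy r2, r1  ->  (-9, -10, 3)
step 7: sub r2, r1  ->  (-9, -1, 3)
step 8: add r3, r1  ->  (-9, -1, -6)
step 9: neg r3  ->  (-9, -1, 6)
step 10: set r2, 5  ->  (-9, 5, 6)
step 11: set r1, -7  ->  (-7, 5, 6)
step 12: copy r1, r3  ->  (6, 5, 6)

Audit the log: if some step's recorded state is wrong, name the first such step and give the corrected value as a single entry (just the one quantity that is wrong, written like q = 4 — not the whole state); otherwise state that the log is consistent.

step 6, r2 = -9

1. r2 = -(1) = -1 (no discrepancy)
2. r2 = -1 * 3 = -3 (matches)
3. r2 = -3 - 3 = -6 (checks out)
4. r1 = 3 + -6 = -3 (no discrepancy)
5. r1 = -3 + -6 = -9 (consistent with the log)
6. r2 = -9 (a discrepancy with the log)
Step 6 is the first one off; corrected, r2 = -9.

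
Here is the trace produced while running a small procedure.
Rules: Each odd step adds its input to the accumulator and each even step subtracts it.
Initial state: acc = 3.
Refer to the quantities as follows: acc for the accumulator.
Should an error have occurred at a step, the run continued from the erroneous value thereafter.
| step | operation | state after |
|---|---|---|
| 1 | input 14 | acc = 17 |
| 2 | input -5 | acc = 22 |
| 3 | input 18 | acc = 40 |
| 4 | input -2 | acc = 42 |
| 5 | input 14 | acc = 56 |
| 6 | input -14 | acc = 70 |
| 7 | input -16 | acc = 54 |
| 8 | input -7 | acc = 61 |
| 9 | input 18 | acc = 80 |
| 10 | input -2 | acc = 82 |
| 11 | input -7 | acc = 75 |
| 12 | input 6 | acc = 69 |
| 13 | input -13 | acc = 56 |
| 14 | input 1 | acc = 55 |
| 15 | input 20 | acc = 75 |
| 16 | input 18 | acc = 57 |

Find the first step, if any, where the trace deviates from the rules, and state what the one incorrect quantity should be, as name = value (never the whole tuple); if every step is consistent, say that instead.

step 1: acc = 3 + 14 = 17 -> in agreement
step 2: acc = 17 - -5 = 22 -> agrees with the trace
step 3: acc = 22 + 18 = 40 -> exactly as logged
step 4: acc = 40 - -2 = 42 -> consistent with the trace
step 5: acc = 42 + 14 = 56 -> consistent with the trace
step 6: acc = 56 - -14 = 70 -> exactly as logged
step 7: acc = 70 + -16 = 54 -> consistent with the trace
step 8: acc = 54 - -7 = 61 -> verified
step 9: acc = 61 + 18 = 79 -> the entry is off here
That makes step 9 the first incorrect line — acc = 79 is what it should show.

step 9, acc = 79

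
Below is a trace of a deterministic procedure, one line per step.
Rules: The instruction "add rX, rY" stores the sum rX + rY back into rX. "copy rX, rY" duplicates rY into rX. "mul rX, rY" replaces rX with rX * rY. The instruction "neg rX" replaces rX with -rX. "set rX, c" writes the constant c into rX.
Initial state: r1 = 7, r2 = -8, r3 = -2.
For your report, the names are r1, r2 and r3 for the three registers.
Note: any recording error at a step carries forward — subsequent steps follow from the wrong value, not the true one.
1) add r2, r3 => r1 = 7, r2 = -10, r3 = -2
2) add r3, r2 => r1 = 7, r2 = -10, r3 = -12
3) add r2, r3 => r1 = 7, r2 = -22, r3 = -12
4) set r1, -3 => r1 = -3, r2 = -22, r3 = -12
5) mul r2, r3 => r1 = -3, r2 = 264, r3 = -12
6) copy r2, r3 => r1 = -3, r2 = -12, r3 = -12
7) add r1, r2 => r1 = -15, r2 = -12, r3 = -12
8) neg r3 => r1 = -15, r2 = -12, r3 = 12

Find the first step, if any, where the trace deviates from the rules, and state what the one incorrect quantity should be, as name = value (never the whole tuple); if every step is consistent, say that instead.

step 1: r2 = -8 + -2 = -10 -> exactly as logged
step 2: r3 = -2 + -10 = -12 -> same as recorded
step 3: r2 = -10 + -12 = -22 -> no discrepancy
step 4: r1 = -3 -> in agreement
step 5: r2 = -22 * -12 = 264 -> in agreement
step 6: r2 = -12 -> matches
step 7: r1 = -3 + -12 = -15 -> in agreement
step 8: r3 = -(-12) = 12 -> verified
No step deviates from the rules.

no error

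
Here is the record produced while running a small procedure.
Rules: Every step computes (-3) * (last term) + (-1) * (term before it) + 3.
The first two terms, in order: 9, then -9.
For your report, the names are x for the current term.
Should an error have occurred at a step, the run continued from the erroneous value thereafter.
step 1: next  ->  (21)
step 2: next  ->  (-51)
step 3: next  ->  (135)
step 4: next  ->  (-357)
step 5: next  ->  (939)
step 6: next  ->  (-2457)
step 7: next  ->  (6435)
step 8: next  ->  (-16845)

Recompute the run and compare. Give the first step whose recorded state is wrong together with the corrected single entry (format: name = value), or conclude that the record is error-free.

step 4, x = -351

step 1: x = -3*(-9) + (-1)*(9) + (3) = 21 -> same as recorded
step 2: x = -3*(21) + (-1)*(-9) + (3) = -51 -> consistent with the record
step 3: x = -3*(-51) + (-1)*(21) + (3) = 135 -> consistent with the record
step 4: x = -3*(135) + (-1)*(-51) + (3) = -351 -> the record disagrees here
That makes step 4 the first incorrect line — x = -351 is what it should show.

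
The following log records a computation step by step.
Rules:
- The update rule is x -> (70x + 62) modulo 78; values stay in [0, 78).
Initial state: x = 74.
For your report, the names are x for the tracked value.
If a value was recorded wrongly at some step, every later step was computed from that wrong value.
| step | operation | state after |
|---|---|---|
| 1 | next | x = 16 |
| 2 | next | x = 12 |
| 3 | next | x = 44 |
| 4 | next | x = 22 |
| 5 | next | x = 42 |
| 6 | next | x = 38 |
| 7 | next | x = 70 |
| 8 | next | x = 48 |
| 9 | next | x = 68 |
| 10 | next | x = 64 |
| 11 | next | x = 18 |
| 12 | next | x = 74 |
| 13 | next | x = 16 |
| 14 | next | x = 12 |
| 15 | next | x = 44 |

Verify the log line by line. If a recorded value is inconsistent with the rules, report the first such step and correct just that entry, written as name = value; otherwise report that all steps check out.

step 1: x = (70*74 + 62) mod 78 = 16 -> in agreement
step 2: x = (70*16 + 62) mod 78 = 12 -> confirmed correct
step 3: x = (70*12 + 62) mod 78 = 44 -> agrees with the log
step 4: x = (70*44 + 62) mod 78 = 22 -> same as recorded
step 5: x = (70*22 + 62) mod 78 = 42 -> checks out
step 6: x = (70*42 + 62) mod 78 = 38 -> in agreement
step 7: x = (70*38 + 62) mod 78 = 70 -> in agreement
step 8: x = (70*70 + 62) mod 78 = 48 -> verified
step 9: x = (70*48 + 62) mod 78 = 68 -> agrees with the log
step 10: x = (70*68 + 62) mod 78 = 64 -> agrees with the log
step 11: x = (70*64 + 62) mod 78 = 18 -> checks out
step 12: x = (70*18 + 62) mod 78 = 74 -> consistent with the log
step 13: x = (70*74 + 62) mod 78 = 16 -> verified
step 14: x = (70*16 + 62) mod 78 = 12 -> matches
step 15: x = (70*12 + 62) mod 78 = 44 -> same as recorded
Every step is consistent.

no error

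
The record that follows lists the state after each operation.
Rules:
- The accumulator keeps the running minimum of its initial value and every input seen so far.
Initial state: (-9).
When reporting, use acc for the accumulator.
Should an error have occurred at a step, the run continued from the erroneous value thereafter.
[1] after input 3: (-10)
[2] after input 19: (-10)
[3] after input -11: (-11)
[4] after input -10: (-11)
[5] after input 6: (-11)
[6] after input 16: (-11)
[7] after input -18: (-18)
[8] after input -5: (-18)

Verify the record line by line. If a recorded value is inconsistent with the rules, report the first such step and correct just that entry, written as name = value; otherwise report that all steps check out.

step 1, acc = -9

Recomputing the run from the initial state:
step 1: acc = -9
step 2: acc = -9
step 3: acc = -11
step 4: acc = -11
step 5: acc = -11
step 6: acc = -11
step 7: acc = -18
step 8: acc = -18
The first disagreement with the record is at step 1, where the value should be acc = -9.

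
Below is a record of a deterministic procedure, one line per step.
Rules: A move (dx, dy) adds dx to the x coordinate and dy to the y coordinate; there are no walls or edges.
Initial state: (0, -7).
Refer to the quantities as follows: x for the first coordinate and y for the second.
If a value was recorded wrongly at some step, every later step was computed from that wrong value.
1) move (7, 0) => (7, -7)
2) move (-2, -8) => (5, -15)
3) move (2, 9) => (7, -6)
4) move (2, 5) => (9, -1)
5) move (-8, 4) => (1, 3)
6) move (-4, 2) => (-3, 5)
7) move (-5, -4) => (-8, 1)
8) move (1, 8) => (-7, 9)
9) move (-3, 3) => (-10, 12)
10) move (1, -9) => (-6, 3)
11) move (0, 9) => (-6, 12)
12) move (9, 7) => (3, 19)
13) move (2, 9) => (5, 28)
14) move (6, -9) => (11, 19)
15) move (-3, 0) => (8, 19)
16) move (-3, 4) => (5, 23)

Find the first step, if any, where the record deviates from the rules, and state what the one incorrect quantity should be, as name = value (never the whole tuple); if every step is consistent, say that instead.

1. x = 0 + (7) = 7, y = -7 + (0) = -7 (exactly as logged)
2. x = 7 + (-2) = 5, y = -7 + (-8) = -15 (checks out)
3. x = 5 + (2) = 7, y = -15 + (9) = -6 (same as recorded)
4. x = 7 + (2) = 9, y = -6 + (5) = -1 (no discrepancy)
5. x = 9 + (-8) = 1, y = -1 + (4) = 3 (same as recorded)
6. x = 1 + (-4) = -3, y = 3 + (2) = 5 (no discrepancy)
7. x = -3 + (-5) = -8, y = 5 + (-4) = 1 (checks out)
8. x = -8 + (1) = -7, y = 1 + (8) = 9 (agrees with the record)
9. x = -7 + (-3) = -10, y = 9 + (3) = 12 (in agreement)
10. x = -10 + (1) = -9, y = 12 + (-9) = 3 (the record has a different value)
Conclusion: step 10 carries the first error; the entry should be x = -9.

step 10, x = -9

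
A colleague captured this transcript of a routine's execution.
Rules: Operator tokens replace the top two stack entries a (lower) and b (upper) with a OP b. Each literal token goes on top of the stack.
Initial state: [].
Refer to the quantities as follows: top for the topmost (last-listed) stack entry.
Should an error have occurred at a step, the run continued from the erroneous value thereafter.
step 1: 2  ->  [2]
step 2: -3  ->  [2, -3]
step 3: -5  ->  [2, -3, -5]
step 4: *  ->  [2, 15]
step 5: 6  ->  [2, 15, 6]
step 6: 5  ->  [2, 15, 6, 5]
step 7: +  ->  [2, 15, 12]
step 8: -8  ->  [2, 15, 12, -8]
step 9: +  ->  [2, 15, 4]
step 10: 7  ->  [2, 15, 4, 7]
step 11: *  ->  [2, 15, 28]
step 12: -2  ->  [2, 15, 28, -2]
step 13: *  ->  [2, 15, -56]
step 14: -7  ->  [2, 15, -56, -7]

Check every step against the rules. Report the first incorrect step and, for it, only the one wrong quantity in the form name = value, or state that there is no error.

step 1: push 2: top = 2 -> no discrepancy
step 2: push -3: top = -3 -> agrees with the transcript
step 3: push -5: top = -5 -> verified
step 4: -3 * -5 = 15 -> verified
step 5: push 6: top = 6 -> exactly as logged
step 6: push 5: top = 5 -> consistent with the transcript
step 7: 6 + 5 = 11 -> first mismatch against the transcript
The earliest wrong entry is at step 7: it should read top = 11.

step 7, top = 11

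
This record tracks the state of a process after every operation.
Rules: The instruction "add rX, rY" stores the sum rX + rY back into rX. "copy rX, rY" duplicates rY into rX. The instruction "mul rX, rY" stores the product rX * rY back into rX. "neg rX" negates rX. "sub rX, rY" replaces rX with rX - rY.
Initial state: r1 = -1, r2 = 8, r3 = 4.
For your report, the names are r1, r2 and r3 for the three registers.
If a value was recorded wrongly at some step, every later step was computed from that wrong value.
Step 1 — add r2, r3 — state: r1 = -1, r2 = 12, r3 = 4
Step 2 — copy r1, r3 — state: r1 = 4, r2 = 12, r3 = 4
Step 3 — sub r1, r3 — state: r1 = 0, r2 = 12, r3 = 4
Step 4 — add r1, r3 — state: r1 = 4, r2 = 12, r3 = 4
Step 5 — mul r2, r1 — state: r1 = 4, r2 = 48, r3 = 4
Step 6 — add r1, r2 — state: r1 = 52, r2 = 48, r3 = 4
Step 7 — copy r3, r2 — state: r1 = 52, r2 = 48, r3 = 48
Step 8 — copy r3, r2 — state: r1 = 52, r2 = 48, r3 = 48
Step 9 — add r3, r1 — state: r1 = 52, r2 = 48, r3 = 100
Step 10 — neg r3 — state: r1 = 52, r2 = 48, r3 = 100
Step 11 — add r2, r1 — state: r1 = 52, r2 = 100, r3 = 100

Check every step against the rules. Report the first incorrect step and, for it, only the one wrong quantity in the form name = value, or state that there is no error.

step 10, r3 = -100

Recomputing the run from the initial state:
step 1: r1 = -1, r2 = 12, r3 = 4
step 2: r1 = 4, r2 = 12, r3 = 4
step 3: r1 = 0, r2 = 12, r3 = 4
step 4: r1 = 4, r2 = 12, r3 = 4
step 5: r1 = 4, r2 = 48, r3 = 4
step 6: r1 = 52, r2 = 48, r3 = 4
step 7: r1 = 52, r2 = 48, r3 = 48
step 8: r1 = 52, r2 = 48, r3 = 48
step 9: r1 = 52, r2 = 48, r3 = 100
step 10: r1 = 52, r2 = 48, r3 = -100
step 11: r1 = 52, r2 = 100, r3 = -100
The first disagreement with the record is at step 10, where the value should be r3 = -100.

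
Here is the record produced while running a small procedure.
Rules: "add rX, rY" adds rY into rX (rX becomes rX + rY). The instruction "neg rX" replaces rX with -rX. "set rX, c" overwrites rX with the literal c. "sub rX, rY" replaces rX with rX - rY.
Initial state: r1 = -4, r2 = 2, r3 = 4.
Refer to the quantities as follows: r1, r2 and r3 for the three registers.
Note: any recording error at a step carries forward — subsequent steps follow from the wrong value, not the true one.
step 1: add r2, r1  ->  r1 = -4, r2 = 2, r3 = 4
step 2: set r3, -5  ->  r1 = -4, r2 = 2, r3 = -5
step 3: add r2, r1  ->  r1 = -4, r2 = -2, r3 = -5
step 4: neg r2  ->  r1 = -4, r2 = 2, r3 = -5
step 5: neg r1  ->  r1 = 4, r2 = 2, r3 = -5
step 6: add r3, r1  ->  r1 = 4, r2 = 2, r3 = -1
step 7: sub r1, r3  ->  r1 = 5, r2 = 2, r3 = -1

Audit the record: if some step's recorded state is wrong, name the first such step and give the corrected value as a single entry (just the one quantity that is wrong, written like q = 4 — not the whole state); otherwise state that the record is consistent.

step 1, r2 = -2

1. r2 = 2 + -4 = -2 (the recorded entry deviates here)
Conclusion: step 1 carries the first error; the entry should be r2 = -2.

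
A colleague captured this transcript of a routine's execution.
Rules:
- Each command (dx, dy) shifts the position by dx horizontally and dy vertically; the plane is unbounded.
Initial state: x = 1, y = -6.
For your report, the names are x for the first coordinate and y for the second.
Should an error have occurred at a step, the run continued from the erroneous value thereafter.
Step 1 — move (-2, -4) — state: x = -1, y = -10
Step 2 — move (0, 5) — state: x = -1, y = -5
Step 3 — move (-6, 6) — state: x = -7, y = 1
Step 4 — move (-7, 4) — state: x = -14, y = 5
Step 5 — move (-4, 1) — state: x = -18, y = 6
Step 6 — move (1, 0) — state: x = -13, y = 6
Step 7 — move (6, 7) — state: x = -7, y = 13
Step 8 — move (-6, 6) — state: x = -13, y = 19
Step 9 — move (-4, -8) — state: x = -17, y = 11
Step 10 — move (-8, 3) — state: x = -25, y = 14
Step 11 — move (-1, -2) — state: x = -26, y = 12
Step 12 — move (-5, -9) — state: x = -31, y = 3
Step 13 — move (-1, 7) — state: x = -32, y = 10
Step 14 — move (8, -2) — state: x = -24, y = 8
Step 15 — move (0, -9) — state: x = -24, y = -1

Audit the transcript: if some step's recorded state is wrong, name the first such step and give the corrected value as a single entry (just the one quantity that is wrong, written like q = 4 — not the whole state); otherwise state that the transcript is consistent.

step 1: x = 1 + (-2) = -1, y = -6 + (-4) = -10 -> no discrepancy
step 2: x = -1 + (0) = -1, y = -10 + (5) = -5 -> confirmed correct
step 3: x = -1 + (-6) = -7, y = -5 + (6) = 1 -> exactly as logged
step 4: x = -7 + (-7) = -14, y = 1 + (4) = 5 -> in agreement
step 5: x = -14 + (-4) = -18, y = 5 + (1) = 6 -> same as recorded
step 6: x = -18 + (1) = -17, y = 6 + (0) = 6 -> first mismatch against the transcript
Step 6 is the first one off; corrected, x = -17.

step 6, x = -17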